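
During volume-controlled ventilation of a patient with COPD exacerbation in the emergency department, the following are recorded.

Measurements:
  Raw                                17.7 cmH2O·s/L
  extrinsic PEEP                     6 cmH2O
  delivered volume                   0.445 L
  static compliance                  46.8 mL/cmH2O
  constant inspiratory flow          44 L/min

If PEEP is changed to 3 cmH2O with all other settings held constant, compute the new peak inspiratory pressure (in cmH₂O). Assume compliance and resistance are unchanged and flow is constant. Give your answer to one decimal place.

25.5

Flow: 44 L/min ÷ 60 = 0.7333 L/s.
PIP = Vt/C + R·V̇ + PEEP (constant-flow equation of motion).
Only the baseline term changes: ΔPIP = ΔPEEP = 3 − 6 = -3.0 cmH2O.
Original PIP = 445/46.8 + 17.7×0.7333 + 6 = 28.488 cmH2O; new PIP = 28.488 + (-3.0) = 25.488 cmH2O.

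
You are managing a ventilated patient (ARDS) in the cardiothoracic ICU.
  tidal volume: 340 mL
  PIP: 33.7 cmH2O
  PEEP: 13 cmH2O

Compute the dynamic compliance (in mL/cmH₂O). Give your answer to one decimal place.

Dynamic compliance = Vt / (PIP − PEEP) = 340 / (33.7 − 13) = 340 / 20.7 = 16.425 mL/cmH2O.

16.4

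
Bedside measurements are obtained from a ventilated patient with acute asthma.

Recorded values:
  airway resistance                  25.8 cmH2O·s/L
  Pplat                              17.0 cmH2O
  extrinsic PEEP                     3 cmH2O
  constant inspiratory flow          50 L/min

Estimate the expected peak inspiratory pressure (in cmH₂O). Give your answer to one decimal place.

Flow: 50 L/min ÷ 60 = 0.8333 L/s.
PIP = Pplat + Raw × flow = 17.0 + 25.8 × 0.8333 = 17.0 + 21.499 = 38.499 cmH2O.

38.5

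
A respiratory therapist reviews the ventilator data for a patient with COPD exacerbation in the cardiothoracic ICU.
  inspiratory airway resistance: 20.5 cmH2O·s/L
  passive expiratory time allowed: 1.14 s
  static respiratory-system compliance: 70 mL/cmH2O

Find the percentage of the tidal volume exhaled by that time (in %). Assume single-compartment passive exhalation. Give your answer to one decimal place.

54.8

τ = R × C = 20.5 × 70 mL/cmH2O = 20.5 × 0.070 L/cmH2O = 1.435 s.
Passive exhalation: V(t)/V₀ = e^(−t/τ) = e^(−1.14/1.435) = 0.4518.
Fraction exhaled = 1 − 0.4518 = 0.5482 → 54.82%.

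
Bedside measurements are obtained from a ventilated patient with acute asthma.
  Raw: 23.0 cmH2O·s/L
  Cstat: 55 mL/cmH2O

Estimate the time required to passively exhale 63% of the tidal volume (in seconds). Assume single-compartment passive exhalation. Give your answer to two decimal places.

1.26

τ = R × C = 23.0 × 55 mL/cmH2O = 23.0 × 0.055 L/cmH2O = 1.265 s.
Exhaled fraction f = 1 − e^(−t/τ) → t = −τ·ln(1 − f) = −1.265·ln(0.37) = 1.258 s.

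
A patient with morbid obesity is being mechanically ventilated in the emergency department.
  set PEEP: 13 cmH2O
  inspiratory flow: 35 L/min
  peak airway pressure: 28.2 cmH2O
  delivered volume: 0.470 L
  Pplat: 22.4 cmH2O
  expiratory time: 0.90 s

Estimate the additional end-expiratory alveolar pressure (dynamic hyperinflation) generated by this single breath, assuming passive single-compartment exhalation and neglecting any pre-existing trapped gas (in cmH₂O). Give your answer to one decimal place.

Flow: 35 L/min ÷ 60 = 0.5833 L/s.
R = (PIP − Pplat)/V̇ = (28.2 − 22.4) / 0.5833 = 5.8/0.5833 = 9.943 cmH2O·s/L.
C = Vt/(Pplat − PEEP) = 470.0 / (22.4 − 13) = 470.0/9.4 = 50.0 mL/cmH2O.
τ = R × C = 9.943 × 0.05 L/cmH2O = 0.4972 s.
Fraction remaining = e^(−Te/τ) = e^(−0.90/0.4972) = 0.1636; trapped volume = 470.0 × 0.1636 = 76.892 mL.
Additional alveolar pressure from trapping ≈ V_trapped / C = 76.892 / 50.0 = 1.538 cmH2O.

1.5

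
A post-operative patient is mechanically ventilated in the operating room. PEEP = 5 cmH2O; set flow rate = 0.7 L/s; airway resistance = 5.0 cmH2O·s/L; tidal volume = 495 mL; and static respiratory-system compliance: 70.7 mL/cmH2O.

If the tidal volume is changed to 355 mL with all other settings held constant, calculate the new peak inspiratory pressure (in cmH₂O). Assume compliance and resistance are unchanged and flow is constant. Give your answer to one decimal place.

PIP = Vt/C + R·V̇ + PEEP (constant-flow equation of motion).
Only the elastic term changes: ΔPIP = ΔVt / C = (355 − 495) / 70.7 = -1.98 cmH2O.
Original PIP = 495/70.7 + 5.0×0.7 + 5 = 15.501 cmH2O; new PIP = 15.501 + (-1.98) = 13.521 cmH2O.

13.5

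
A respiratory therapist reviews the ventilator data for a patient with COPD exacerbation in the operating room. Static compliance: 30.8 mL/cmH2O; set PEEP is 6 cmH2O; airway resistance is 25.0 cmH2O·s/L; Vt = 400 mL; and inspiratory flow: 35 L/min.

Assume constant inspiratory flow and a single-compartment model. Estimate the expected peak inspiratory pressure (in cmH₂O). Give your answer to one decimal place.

33.6

Flow: 35 L/min ÷ 60 = 0.5833 L/s.
Equation of motion (constant flow): PIP = Vt/C + R·V̇ + PEEP.
PIP = 400/30.8 + 25.0×0.5833 + 6 = 12.987 + 14.583 + 6 = 33.57 cmH2O.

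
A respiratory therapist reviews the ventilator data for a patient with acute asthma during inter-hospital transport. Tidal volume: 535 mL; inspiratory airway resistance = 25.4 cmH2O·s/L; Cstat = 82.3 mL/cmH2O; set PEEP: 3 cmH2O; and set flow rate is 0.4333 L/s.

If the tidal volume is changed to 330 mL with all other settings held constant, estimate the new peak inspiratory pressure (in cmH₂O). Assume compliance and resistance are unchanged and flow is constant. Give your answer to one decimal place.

PIP = Vt/C + R·V̇ + PEEP (constant-flow equation of motion).
Only the elastic term changes: ΔPIP = ΔVt / C = (330 − 535) / 82.3 = -2.491 cmH2O.
Original PIP = 535/82.3 + 25.4×0.4333 + 3 = 20.506 cmH2O; new PIP = 20.506 + (-2.491) = 18.015 cmH2O.

18.0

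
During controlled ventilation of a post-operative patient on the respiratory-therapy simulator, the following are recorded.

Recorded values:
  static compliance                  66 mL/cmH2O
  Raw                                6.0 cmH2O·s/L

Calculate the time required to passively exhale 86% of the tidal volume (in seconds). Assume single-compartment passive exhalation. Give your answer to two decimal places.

τ = R × C = 6.0 × 66 mL/cmH2O = 6.0 × 0.066 L/cmH2O = 0.396 s.
Exhaled fraction f = 1 − e^(−t/τ) → t = −τ·ln(1 − f) = −0.396·ln(0.14) = 0.7786 s.

0.78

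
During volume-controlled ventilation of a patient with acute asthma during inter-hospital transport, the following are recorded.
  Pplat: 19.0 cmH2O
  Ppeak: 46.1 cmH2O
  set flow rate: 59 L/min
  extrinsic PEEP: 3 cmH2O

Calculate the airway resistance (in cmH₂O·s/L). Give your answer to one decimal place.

27.6

Flow: 59 L/min ÷ 60 = 0.9833 L/s.
Raw = (PIP − Pplat) / flow = (46.1 − 19.0) / 0.9833 = 27.1 / 0.9833 = 27.56 cmH2O·s/L.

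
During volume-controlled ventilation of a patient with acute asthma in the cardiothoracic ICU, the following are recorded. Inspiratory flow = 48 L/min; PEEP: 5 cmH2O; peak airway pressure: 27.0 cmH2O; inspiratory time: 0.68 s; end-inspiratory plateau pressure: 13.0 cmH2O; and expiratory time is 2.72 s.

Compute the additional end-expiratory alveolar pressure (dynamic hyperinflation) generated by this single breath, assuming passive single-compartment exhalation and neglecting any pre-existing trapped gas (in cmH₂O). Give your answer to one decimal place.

0.8

Flow: 48 L/min ÷ 60 = 0.8 L/s.
Vt = flow × Ti = 0.8 L/s × 0.68 s × 1000 mL/L = 544.0 mL.
R = (PIP − Pplat)/V̇ = (27.0 − 13.0) / 0.8 = 14.0/0.8 = 17.5 cmH2O·s/L.
C = Vt/(Pplat − PEEP) = 544.0 / (13.0 − 5) = 544.0/8.0 = 68.0 mL/cmH2O.
τ = R × C = 17.5 × 0.068 L/cmH2O = 1.19 s.
Fraction remaining = e^(−Te/τ) = e^(−2.72/1.19) = 0.1017; trapped volume = 544.0 × 0.1017 = 55.325 mL.
Additional alveolar pressure from trapping ≈ V_trapped / C = 55.325 / 68.0 = 0.8136 cmH2O.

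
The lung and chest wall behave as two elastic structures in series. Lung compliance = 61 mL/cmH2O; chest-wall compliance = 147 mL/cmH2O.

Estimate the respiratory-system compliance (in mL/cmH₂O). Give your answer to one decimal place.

Lung and chest wall are elastances in series: 1/Crs = 1/CL + 1/Ccw.
1/Crs = 1/61 + 1/147 = 0.0232.
Crs = 43.103 mL/cmH2O.

43.1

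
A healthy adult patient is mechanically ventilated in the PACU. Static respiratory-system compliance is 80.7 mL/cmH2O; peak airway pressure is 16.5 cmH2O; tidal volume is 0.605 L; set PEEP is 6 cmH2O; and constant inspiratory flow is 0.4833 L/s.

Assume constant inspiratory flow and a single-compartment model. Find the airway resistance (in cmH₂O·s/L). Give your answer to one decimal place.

Equation of motion (constant flow): PIP = Vt/C + R·V̇ + PEEP.
R·V̇ = PIP − Vt/C − PEEP = 16.5 − 605/80.7 − 6 = 16.5 − 7.497 − 6 = 3.003 cmH2O.
R = 3.003 / 0.4833 = 6.214 cmH2O·s/L.

6.2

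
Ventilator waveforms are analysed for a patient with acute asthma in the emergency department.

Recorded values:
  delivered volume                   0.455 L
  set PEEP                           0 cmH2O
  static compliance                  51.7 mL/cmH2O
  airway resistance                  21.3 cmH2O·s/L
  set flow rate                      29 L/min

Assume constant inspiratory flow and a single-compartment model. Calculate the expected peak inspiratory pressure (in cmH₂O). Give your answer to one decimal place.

Flow: 29 L/min ÷ 60 = 0.4833 L/s.
Equation of motion (constant flow): PIP = Vt/C + R·V̇ + PEEP.
PIP = 455/51.7 + 21.3×0.4833 + 0 = 8.801 + 10.294 + 0 = 19.095 cmH2O.

19.1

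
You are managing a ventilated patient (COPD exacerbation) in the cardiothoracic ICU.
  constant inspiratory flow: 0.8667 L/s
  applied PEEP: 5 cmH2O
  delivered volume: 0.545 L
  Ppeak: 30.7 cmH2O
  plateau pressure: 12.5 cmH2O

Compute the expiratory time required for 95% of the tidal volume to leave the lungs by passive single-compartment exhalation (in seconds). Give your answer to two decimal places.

4.57

R = (PIP − Pplat)/V̇ = (30.7 − 12.5) / 0.8667 = 18.2/0.8667 = 20.999 cmH2O·s/L.
C = Vt/(Pplat − PEEP) = 545.0 / (12.5 − 5) = 545.0/7.5 = 72.667 mL/cmH2O.
τ = R × C = 20.999 × 0.07267 L/cmH2O = 1.526 s.
t = −τ·ln(1 − 0.95) = −1.526·ln(0.05) = 4.571 s.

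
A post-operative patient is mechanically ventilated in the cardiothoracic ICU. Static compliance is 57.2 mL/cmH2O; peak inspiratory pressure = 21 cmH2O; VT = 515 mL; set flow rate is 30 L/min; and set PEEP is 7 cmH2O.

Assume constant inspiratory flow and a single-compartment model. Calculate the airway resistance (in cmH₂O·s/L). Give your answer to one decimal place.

Flow: 30 L/min ÷ 60 = 0.5 L/s.
Equation of motion (constant flow): PIP = Vt/C + R·V̇ + PEEP.
R·V̇ = PIP − Vt/C − PEEP = 21 − 515/57.2 − 7 = 21 − 9.003 − 7 = 4.997 cmH2O.
R = 4.997 / 0.5 = 9.994 cmH2O·s/L.

10.0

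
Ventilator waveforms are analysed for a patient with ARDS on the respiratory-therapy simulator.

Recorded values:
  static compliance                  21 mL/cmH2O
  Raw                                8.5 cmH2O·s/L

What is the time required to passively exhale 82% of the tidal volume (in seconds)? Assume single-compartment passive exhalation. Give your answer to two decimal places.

τ = R × C = 8.5 × 21 mL/cmH2O = 8.5 × 0.021 L/cmH2O = 0.1785 s.
Exhaled fraction f = 1 − e^(−t/τ) → t = −τ·ln(1 − f) = −0.1785·ln(0.18) = 0.3061 s.

0.31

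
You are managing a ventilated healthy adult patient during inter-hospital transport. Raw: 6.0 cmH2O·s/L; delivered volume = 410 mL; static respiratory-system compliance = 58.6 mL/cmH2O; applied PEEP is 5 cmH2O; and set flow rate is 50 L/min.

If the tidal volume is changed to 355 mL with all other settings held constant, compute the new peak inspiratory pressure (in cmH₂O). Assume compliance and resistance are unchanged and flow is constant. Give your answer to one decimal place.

16.1

Flow: 50 L/min ÷ 60 = 0.8333 L/s.
PIP = Vt/C + R·V̇ + PEEP (constant-flow equation of motion).
Only the elastic term changes: ΔPIP = ΔVt / C = (355 − 410) / 58.6 = -0.9386 cmH2O.
Original PIP = 410/58.6 + 6.0×0.8333 + 5 = 16.996 cmH2O; new PIP = 16.996 + (-0.9386) = 16.057 cmH2O.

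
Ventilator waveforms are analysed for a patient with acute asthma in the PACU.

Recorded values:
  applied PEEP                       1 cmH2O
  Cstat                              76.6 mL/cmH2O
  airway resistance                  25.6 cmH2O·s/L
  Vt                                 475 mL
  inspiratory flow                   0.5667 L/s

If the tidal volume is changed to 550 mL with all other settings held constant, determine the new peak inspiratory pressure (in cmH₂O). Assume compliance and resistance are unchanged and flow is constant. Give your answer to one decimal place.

22.7

PIP = Vt/C + R·V̇ + PEEP (constant-flow equation of motion).
Only the elastic term changes: ΔPIP = ΔVt / C = (550 − 475) / 76.6 = 0.9791 cmH2O.
Original PIP = 475/76.6 + 25.6×0.5667 + 1 = 21.709 cmH2O; new PIP = 21.709 + (0.9791) = 22.688 cmH2O.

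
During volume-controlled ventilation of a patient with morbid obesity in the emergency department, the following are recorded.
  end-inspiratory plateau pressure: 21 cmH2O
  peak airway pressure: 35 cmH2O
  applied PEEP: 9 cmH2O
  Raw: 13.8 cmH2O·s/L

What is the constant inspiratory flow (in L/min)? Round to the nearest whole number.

flow = (PIP − Pplat) / Raw = (35 − 21) / 13.8 = 1.014 L/s × 60 = 60.84 L/min.

61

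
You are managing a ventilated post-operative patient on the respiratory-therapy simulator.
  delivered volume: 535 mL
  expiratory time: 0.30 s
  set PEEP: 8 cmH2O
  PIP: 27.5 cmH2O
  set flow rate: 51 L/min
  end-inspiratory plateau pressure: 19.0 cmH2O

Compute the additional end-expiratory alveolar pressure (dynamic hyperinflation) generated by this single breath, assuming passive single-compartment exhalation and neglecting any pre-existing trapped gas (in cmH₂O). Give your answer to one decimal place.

Flow: 51 L/min ÷ 60 = 0.85 L/s.
R = (PIP − Pplat)/V̇ = (27.5 − 19.0) / 0.85 = 8.5/0.85 = 10.0 cmH2O·s/L.
C = Vt/(Pplat − PEEP) = 535.0 / (19.0 − 8) = 535.0/11.0 = 48.636 mL/cmH2O.
τ = R × C = 10.0 × 0.04864 L/cmH2O = 0.4864 s.
Fraction remaining = e^(−Te/τ) = e^(−0.30/0.4864) = 0.5397; trapped volume = 535.0 × 0.5397 = 288.74 mL.
Additional alveolar pressure from trapping ≈ V_trapped / C = 288.74 / 48.636 = 5.937 cmH2O.

5.9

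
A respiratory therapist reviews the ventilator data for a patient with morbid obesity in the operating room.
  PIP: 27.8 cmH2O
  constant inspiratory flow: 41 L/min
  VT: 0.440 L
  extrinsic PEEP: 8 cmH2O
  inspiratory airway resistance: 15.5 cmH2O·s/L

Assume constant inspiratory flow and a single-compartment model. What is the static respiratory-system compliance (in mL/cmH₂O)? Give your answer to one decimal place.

Flow: 41 L/min ÷ 60 = 0.6833 L/s.
Equation of motion (constant flow): PIP = Vt/C + R·V̇ + PEEP.
Vt/C = PIP − R·V̇ − PEEP = 27.8 − 15.5×0.6833 − 8 = 27.8 − 10.591 − 8 = 9.209 cmH2O.
C = Vt / 9.209 = 440 / 9.209 = 47.779 mL/cmH2O.

47.8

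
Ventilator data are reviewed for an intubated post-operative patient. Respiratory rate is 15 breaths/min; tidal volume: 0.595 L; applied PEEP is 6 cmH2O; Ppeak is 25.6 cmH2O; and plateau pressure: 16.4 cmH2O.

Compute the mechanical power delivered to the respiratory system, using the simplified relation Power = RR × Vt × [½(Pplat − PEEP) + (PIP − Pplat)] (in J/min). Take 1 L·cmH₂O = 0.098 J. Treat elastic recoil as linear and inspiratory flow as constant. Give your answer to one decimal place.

Per-breath work = Vt × [½(Pplat−PEEP) + (PIP−Pplat)] = 0.595 × [0.5×10.4 + 9.2] = 0.595 × 14.4 = 8.568 L·cmH2O.
Power = 15 × 8.568 = 128.52 L·cmH2O/min.
× 0.098 J/(L·cmH2O) → 12.595 J/min.

12.6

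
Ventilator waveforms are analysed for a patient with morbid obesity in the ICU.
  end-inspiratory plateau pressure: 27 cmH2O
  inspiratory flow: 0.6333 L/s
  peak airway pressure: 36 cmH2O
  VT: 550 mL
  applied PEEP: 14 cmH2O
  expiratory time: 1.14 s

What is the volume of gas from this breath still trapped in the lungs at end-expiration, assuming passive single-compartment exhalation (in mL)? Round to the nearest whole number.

R = (PIP − Pplat)/V̇ = (36 − 27) / 0.6333 = 9.0/0.6333 = 14.211 cmH2O·s/L.
C = Vt/(Pplat − PEEP) = 550.0 / (27 − 14) = 550.0/13.0 = 42.308 mL/cmH2O.
τ = R × C = 14.211 × 0.04231 L/cmH2O = 0.6013 s.
Fraction remaining = e^(−Te/τ) = e^(−1.14/0.6013) = 0.1502.
Trapped volume = 550.0 × 0.1502 = 82.61 mL.

83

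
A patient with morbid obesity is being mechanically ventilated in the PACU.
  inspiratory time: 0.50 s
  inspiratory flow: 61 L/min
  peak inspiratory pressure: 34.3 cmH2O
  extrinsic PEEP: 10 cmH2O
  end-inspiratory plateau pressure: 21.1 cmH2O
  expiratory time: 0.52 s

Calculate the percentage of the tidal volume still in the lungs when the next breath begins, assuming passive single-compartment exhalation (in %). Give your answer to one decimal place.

41.7

Flow: 61 L/min ÷ 60 = 1.0167 L/s.
Vt = flow × Ti = 1.0167 L/s × 0.50 s × 1000 mL/L = 508.35 mL.
R = (PIP − Pplat)/V̇ = (34.3 − 21.1) / 1.0167 = 13.2/1.0167 = 12.983 cmH2O·s/L.
C = Vt/(Pplat − PEEP) = 508.35 / (21.1 − 10) = 508.35/11.1 = 45.797 mL/cmH2O.
τ = R × C = 12.983 × 0.0458 L/cmH2O = 0.5946 s.
Fraction remaining at end-expiration = e^(−Te/τ) = e^(−0.52/0.5946) = 0.4171 → 41.71%.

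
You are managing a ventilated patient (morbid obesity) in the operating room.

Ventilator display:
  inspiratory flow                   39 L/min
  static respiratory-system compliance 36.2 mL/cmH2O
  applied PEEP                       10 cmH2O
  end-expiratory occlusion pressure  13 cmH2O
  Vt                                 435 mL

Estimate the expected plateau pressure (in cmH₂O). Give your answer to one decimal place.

End-expiratory occlusion gives total PEEP = 13 cmH2O (intrinsic PEEP = 13 − 10 = 3). Use total PEEP for the elastic gradient.
Pplat = PEEPtotal + Vt / Cstat = 13 + 435 / 36.2 = 13 + 12.017 = 25.017 cmH2O.

25.0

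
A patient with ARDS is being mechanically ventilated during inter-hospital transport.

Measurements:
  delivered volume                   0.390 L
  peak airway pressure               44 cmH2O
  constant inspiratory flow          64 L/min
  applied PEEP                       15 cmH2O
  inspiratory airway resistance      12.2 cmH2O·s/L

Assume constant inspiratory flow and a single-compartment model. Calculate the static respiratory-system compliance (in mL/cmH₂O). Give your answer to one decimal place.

24.4

Flow: 64 L/min ÷ 60 = 1.0667 L/s.
Equation of motion (constant flow): PIP = Vt/C + R·V̇ + PEEP.
Vt/C = PIP − R·V̇ − PEEP = 44 − 12.2×1.0667 − 15 = 44 − 13.014 − 15 = 15.986 cmH2O.
C = Vt / 15.986 = 390 / 15.986 = 24.396 mL/cmH2O.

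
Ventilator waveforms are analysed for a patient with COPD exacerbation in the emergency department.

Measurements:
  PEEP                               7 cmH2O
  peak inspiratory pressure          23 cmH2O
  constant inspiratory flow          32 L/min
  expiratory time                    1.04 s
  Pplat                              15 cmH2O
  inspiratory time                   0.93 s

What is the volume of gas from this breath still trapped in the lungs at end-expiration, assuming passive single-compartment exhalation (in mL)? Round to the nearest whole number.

162

Flow: 32 L/min ÷ 60 = 0.5333 L/s.
Vt = flow × Ti = 0.5333 L/s × 0.93 s × 1000 mL/L = 495.97 mL.
R = (PIP − Pplat)/V̇ = (23 − 15) / 0.5333 = 8.0/0.5333 = 15.001 cmH2O·s/L.
C = Vt/(Pplat − PEEP) = 495.97 / (15 − 7) = 495.97/8.0 = 61.996 mL/cmH2O.
τ = R × C = 15.001 × 0.062 L/cmH2O = 0.9301 s.
Fraction remaining = e^(−Te/τ) = e^(−1.04/0.9301) = 0.3269.
Trapped volume = 495.97 × 0.3269 = 162.13 mL.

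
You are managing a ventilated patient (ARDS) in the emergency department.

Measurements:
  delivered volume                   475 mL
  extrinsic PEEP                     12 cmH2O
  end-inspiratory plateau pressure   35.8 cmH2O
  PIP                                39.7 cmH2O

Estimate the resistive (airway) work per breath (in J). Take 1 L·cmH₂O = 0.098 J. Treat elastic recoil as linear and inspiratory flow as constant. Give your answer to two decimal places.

With constant inspiratory flow the resistive pressure is constant at PIP − Pplat = 39.7 − 35.8 = 3.9 cmH2O, so resistive work = 3.9 × 0.475 = 1.853 L·cmH2O.
× 0.098 J/(L·cmH2O) → 0.1816 J.

0.18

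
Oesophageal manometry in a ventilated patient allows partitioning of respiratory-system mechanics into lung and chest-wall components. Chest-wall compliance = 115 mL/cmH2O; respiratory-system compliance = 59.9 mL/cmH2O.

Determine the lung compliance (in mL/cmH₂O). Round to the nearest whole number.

1/CL = 1/Crs − 1/Ccw.
1/CL = 1/59.9 − 1/115 = 0.007999.
CL = 125.02 mL/cmH2O.

125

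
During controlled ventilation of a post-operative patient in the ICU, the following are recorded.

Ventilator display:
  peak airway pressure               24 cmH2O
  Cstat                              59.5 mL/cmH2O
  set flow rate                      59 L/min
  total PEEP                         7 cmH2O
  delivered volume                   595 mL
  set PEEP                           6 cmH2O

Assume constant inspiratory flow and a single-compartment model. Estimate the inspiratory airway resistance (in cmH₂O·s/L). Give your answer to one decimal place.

Flow: 59 L/min ÷ 60 = 0.9833 L/s.
Total PEEP = 7 cmH2O (set 6 + intrinsic 1); this is the baseline alveolar pressure.
Equation of motion (constant flow): PIP = Vt/C + R·V̇ + PEEP.
R·V̇ = PIP − Vt/C − PEEP = 24 − 595/59.5 − 7 = 24 − 10.0 − 7 = 7.0 cmH2O.
R = 7.0 / 0.9833 = 7.119 cmH2O·s/L.

7.1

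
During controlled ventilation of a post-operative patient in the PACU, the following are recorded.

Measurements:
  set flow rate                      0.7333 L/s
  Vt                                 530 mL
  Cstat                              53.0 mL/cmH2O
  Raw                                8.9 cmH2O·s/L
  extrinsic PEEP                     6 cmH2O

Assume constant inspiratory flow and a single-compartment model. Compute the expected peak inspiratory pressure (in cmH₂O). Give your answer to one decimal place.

Equation of motion (constant flow): PIP = Vt/C + R·V̇ + PEEP.
PIP = 530/53.0 + 8.9×0.7333 + 6 = 10.0 + 6.526 + 6 = 22.526 cmH2O.

22.5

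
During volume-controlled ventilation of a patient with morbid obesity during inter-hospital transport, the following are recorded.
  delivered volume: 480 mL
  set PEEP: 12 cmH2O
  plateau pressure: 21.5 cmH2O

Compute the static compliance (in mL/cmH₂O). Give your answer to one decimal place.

Cstat = Vt / (Pplat − PEEP) = 480 / (21.5 − 12) = 480 / 9.5 = 50.526 mL/cmH2O.

50.5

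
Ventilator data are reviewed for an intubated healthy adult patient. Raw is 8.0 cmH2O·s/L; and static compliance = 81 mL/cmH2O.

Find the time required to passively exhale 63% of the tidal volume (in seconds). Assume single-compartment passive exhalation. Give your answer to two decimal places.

0.64

τ = R × C = 8.0 × 81 mL/cmH2O = 8.0 × 0.081 L/cmH2O = 0.648 s.
Exhaled fraction f = 1 − e^(−t/τ) → t = −τ·ln(1 − f) = −0.648·ln(0.37) = 0.6443 s.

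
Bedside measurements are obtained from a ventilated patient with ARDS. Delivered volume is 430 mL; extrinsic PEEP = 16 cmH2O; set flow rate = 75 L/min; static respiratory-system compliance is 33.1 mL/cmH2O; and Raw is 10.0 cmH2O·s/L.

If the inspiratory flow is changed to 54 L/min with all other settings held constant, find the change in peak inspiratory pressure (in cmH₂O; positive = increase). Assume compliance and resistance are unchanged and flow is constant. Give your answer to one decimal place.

-3.5

Flow: 75 L/min ÷ 60 = 1.25 L/s.
New flow: 54 L/min ÷ 60 = 0.9 L/s.
PIP = Vt/C + R·V̇ + PEEP (constant-flow equation of motion).
Only the resistive term changes: ΔPIP = R × ΔV̇ = 10.0 × (0.9 − 1.25) = 10.0 × -0.35 = -3.5 cmH2O.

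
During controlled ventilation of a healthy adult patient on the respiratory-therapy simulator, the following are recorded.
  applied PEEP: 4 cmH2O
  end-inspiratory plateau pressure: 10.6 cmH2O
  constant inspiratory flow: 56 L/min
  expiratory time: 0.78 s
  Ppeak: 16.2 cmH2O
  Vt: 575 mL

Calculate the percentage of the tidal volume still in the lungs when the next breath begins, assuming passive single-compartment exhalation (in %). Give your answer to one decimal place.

22.5

Flow: 56 L/min ÷ 60 = 0.9333 L/s.
R = (PIP − Pplat)/V̇ = (16.2 − 10.6) / 0.9333 = 5.6/0.9333 = 6.0 cmH2O·s/L.
C = Vt/(Pplat − PEEP) = 575.0 / (10.6 − 4) = 575.0/6.6 = 87.121 mL/cmH2O.
τ = R × C = 6.0 × 0.08712 L/cmH2O = 0.5227 s.
Fraction remaining at end-expiration = e^(−Te/τ) = e^(−0.78/0.5227) = 0.2249 → 22.49%.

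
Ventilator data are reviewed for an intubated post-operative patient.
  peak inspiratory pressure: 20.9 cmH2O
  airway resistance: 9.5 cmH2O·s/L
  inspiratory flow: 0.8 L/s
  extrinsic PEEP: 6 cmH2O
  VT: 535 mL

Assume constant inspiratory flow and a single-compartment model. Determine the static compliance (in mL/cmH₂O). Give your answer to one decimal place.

Equation of motion (constant flow): PIP = Vt/C + R·V̇ + PEEP.
Vt/C = PIP − R·V̇ − PEEP = 20.9 − 9.5×0.8 − 6 = 20.9 − 7.6 − 6 = 7.3 cmH2O.
C = Vt / 7.3 = 535 / 7.3 = 73.288 mL/cmH2O.

73.3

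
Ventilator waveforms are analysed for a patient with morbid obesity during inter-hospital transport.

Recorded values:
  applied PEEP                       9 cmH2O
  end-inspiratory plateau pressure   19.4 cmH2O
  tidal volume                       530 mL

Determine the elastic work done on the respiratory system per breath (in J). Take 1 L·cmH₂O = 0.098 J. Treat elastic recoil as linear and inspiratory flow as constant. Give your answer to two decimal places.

0.27

Elastic work ≈ ½ × (Pplat − PEEP) × Vt = 0.5 × (19.4 − 9) × 0.530 L = 0.5 × 10.4 × 0.530 = 2.756 L·cmH2O.
× 0.098 J/(L·cmH2O) → 0.2701 J.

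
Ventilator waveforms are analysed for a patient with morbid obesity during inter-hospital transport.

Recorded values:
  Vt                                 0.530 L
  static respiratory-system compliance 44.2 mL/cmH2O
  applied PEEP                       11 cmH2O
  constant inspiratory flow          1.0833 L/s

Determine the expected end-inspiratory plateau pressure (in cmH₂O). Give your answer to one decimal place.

Pplat = PEEP + Vt / Cstat = 11 + 530 / 44.2 = 11 + 11.991 = 22.991 cmH2O.

23.0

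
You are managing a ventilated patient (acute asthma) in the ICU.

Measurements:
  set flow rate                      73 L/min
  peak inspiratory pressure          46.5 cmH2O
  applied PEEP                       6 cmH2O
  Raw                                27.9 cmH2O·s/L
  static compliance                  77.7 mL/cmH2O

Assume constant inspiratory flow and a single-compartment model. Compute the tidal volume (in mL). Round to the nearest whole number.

Flow: 73 L/min ÷ 60 = 1.2167 L/s.
Equation of motion (constant flow): PIP = Vt/C + R·V̇ + PEEP.
Vt/C = PIP − R·V̇ − PEEP = 46.5 − 33.946 − 6 = 6.554 cmH2O.
Vt = C × 6.554 = 77.7 × 6.554 = 509.25 mL.

509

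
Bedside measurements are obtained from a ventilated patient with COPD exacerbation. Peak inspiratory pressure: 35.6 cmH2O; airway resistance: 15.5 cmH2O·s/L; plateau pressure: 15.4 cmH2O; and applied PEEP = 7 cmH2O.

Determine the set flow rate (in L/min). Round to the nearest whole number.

78

flow = (PIP − Pplat) / Raw = (35.6 − 15.4) / 15.5 = 1.303 L/s × 60 = 78.18 L/min.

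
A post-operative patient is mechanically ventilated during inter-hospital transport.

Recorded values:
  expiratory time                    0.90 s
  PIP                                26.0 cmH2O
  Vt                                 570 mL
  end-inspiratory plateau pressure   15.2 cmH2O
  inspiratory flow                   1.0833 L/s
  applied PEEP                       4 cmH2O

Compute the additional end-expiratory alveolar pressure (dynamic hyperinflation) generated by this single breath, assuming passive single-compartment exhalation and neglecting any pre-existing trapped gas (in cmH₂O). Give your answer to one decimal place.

1.9

R = (PIP − Pplat)/V̇ = (26.0 − 15.2) / 1.0833 = 10.8/1.0833 = 9.97 cmH2O·s/L.
C = Vt/(Pplat − PEEP) = 570.0 / (15.2 − 4) = 570.0/11.2 = 50.893 mL/cmH2O.
τ = R × C = 9.97 × 0.05089 L/cmH2O = 0.5074 s.
Fraction remaining = e^(−Te/τ) = e^(−0.90/0.5074) = 0.1697; trapped volume = 570.0 × 0.1697 = 96.729 mL.
Additional alveolar pressure from trapping ≈ V_trapped / C = 96.729 / 50.893 = 1.901 cmH2O.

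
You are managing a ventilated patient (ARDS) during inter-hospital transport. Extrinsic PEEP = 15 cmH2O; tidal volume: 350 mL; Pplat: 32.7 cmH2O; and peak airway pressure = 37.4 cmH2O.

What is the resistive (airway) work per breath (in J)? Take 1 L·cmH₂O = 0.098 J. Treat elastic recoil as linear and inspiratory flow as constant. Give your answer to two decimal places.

With constant inspiratory flow the resistive pressure is constant at PIP − Pplat = 37.4 − 32.7 = 4.7 cmH2O, so resistive work = 4.7 × 0.350 = 1.645 L·cmH2O.
× 0.098 J/(L·cmH2O) → 0.1612 J.

0.16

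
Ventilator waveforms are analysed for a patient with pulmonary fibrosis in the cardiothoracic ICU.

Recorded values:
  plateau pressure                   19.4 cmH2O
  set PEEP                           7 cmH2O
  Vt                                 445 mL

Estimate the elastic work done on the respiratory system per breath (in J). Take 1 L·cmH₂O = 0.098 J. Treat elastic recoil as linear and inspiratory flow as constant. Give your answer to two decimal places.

0.27

Elastic work ≈ ½ × (Pplat − PEEP) × Vt = 0.5 × (19.4 − 7) × 0.445 L = 0.5 × 12.4 × 0.445 = 2.759 L·cmH2O.
× 0.098 J/(L·cmH2O) → 0.2704 J.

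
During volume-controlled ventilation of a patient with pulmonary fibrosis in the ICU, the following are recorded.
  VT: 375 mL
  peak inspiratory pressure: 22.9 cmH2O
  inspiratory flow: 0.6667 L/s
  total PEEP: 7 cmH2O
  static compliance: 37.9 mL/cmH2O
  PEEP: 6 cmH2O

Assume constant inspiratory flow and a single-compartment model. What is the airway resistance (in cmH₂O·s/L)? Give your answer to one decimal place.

9.0

Total PEEP = 7 cmH2O (set 6 + intrinsic 1); this is the baseline alveolar pressure.
Equation of motion (constant flow): PIP = Vt/C + R·V̇ + PEEP.
R·V̇ = PIP − Vt/C − PEEP = 22.9 − 375/37.9 − 7 = 22.9 − 9.894 − 7 = 6.006 cmH2O.
R = 6.006 / 0.6667 = 9.009 cmH2O·s/L.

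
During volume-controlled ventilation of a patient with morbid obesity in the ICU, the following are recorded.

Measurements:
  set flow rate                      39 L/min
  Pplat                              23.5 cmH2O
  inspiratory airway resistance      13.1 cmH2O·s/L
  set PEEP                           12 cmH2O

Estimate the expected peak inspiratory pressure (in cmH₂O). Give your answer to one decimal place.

32.0

Flow: 39 L/min ÷ 60 = 0.65 L/s.
PIP = Pplat + Raw × flow = 23.5 + 13.1 × 0.65 = 23.5 + 8.515 = 32.015 cmH2O.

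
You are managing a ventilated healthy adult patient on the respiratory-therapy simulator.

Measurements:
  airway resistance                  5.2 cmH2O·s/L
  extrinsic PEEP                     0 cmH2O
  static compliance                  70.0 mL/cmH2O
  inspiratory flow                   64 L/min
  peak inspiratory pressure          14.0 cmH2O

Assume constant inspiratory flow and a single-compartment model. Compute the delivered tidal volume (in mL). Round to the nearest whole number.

592

Flow: 64 L/min ÷ 60 = 1.0667 L/s.
Equation of motion (constant flow): PIP = Vt/C + R·V̇ + PEEP.
Vt/C = PIP − R·V̇ − PEEP = 14.0 − 5.547 − 0 = 8.453 cmH2O.
Vt = C × 8.453 = 70.0 × 8.453 = 591.71 mL.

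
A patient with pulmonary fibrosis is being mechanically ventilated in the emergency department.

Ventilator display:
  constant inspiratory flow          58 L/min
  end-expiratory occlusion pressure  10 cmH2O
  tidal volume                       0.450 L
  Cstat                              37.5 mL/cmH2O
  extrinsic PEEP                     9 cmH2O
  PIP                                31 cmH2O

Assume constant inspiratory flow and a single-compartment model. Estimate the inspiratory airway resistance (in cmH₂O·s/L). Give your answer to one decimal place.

Flow: 58 L/min ÷ 60 = 0.9667 L/s.
Total PEEP = 10 cmH2O (set 9 + intrinsic 1); this is the baseline alveolar pressure.
Equation of motion (constant flow): PIP = Vt/C + R·V̇ + PEEP.
R·V̇ = PIP − Vt/C − PEEP = 31 − 450/37.5 − 10 = 31 − 12.0 − 10 = 9.0 cmH2O.
R = 9.0 / 0.9667 = 9.31 cmH2O·s/L.

9.3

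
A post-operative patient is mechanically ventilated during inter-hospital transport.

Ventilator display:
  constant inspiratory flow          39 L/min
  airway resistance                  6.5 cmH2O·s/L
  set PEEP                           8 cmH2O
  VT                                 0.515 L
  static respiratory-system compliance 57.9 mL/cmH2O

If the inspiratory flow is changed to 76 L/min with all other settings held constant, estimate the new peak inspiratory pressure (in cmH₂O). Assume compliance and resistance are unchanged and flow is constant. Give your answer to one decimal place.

25.1

Flow: 39 L/min ÷ 60 = 0.65 L/s.
New flow: 76 L/min ÷ 60 = 1.2667 L/s.
PIP = Vt/C + R·V̇ + PEEP (constant-flow equation of motion).
Only the resistive term changes: ΔPIP = R × ΔV̇ = 6.5 × (1.2667 − 0.65) = 6.5 × 0.6167 = 4.009 cmH2O.
Original PIP = 515/57.9 + 6.5×0.65 + 8 = 21.12 cmH2O; new PIP = 21.12 + (4.009) = 25.129 cmH2O.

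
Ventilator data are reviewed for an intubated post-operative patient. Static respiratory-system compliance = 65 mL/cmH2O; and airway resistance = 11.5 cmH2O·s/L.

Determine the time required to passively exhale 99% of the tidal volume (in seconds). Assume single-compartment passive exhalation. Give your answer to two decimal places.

τ = R × C = 11.5 × 65 mL/cmH2O = 11.5 × 0.065 L/cmH2O = 0.7475 s.
Exhaled fraction f = 1 − e^(−t/τ) → t = −τ·ln(1 − f) = −0.7475·ln(0.01) = 3.442 s.

3.44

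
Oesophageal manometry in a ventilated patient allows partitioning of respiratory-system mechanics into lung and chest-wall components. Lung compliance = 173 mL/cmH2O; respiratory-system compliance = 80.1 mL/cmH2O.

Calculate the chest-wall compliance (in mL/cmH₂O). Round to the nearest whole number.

1/Ccw = 1/Crs − 1/CL.
1/Ccw = 1/80.1 − 1/173 = 0.006704.
Ccw = 149.16 mL/cmH2O.

149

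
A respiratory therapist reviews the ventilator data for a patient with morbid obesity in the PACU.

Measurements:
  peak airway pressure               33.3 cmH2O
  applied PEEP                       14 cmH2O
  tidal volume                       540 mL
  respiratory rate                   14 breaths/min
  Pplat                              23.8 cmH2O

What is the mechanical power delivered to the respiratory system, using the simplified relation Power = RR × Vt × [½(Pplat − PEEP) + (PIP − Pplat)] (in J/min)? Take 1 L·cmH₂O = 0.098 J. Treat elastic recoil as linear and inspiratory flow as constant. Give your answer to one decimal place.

10.7

Per-breath work = Vt × [½(Pplat−PEEP) + (PIP−Pplat)] = 0.540 × [0.5×9.8 + 9.5] = 0.540 × 14.4 = 7.776 L·cmH2O.
Power = 14 × 7.776 = 108.86 L·cmH2O/min.
× 0.098 J/(L·cmH2O) → 10.668 J/min.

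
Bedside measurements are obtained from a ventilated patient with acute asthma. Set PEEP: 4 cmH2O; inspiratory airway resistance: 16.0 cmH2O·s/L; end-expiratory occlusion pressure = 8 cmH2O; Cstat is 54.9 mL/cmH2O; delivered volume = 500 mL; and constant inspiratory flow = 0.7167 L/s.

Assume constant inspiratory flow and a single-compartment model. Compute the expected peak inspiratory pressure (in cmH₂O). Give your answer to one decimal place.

28.6

Total PEEP = 8 cmH2O (set 4 + intrinsic 4); this is the baseline alveolar pressure.
Equation of motion (constant flow): PIP = Vt/C + R·V̇ + PEEP.
PIP = 500/54.9 + 16.0×0.7167 + 8 = 9.107 + 11.467 + 8 = 28.574 cmH2O.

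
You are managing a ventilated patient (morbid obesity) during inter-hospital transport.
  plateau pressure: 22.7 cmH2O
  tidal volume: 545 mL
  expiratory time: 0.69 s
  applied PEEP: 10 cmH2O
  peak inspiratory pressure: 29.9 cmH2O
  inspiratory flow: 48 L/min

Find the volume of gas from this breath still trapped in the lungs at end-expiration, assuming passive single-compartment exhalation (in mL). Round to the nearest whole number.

Flow: 48 L/min ÷ 60 = 0.8 L/s.
R = (PIP − Pplat)/V̇ = (29.9 − 22.7) / 0.8 = 7.2/0.8 = 9.0 cmH2O·s/L.
C = Vt/(Pplat − PEEP) = 545.0 / (22.7 − 10) = 545.0/12.7 = 42.913 mL/cmH2O.
τ = R × C = 9.0 × 0.04291 L/cmH2O = 0.3862 s.
Fraction remaining = e^(−Te/τ) = e^(−0.69/0.3862) = 0.1675.
Trapped volume = 545.0 × 0.1675 = 91.288 mL.

91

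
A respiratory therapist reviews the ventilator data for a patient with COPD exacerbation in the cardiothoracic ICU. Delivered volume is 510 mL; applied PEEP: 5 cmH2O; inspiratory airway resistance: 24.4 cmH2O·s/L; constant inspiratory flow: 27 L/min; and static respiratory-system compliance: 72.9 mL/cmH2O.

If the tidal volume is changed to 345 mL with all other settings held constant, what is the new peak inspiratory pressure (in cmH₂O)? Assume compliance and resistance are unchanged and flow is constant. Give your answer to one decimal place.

20.7

Flow: 27 L/min ÷ 60 = 0.45 L/s.
PIP = Vt/C + R·V̇ + PEEP (constant-flow equation of motion).
Only the elastic term changes: ΔPIP = ΔVt / C = (345 − 510) / 72.9 = -2.263 cmH2O.
Original PIP = 510/72.9 + 24.4×0.45 + 5 = 22.976 cmH2O; new PIP = 22.976 + (-2.263) = 20.713 cmH2O.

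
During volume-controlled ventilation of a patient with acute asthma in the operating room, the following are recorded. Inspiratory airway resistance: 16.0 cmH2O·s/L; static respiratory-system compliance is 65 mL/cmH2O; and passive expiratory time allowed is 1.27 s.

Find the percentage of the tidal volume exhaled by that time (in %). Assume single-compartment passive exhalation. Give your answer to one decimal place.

70.5

τ = R × C = 16.0 × 65 mL/cmH2O = 16.0 × 0.065 L/cmH2O = 1.04 s.
Passive exhalation: V(t)/V₀ = e^(−t/τ) = e^(−1.27/1.04) = 0.2949.
Fraction exhaled = 1 − 0.2949 = 0.7051 → 70.51%.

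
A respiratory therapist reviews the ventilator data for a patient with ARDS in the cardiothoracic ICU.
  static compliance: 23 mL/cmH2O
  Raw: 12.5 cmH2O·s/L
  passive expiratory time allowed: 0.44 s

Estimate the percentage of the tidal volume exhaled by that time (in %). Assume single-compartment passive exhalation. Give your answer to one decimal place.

τ = R × C = 12.5 × 23 mL/cmH2O = 12.5 × 0.023 L/cmH2O = 0.2875 s.
Passive exhalation: V(t)/V₀ = e^(−t/τ) = e^(−0.44/0.2875) = 0.2164.
Fraction exhaled = 1 − 0.2164 = 0.7836 → 78.36%.

78.4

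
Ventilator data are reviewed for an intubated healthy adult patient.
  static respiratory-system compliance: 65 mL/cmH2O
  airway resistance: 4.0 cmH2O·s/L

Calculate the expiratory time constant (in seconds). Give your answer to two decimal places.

τ = R × C = 4.0 × 65 mL/cmH2O = 4.0 × 0.065 L/cmH2O = 0.26 s.

0.26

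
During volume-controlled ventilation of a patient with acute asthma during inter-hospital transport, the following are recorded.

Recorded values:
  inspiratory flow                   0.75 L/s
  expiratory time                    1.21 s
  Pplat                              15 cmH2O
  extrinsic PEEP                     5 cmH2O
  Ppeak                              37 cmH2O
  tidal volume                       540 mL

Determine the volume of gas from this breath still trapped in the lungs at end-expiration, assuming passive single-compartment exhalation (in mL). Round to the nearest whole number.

R = (PIP − Pplat)/V̇ = (37 − 15) / 0.75 = 22.0/0.75 = 29.333 cmH2O·s/L.
C = Vt/(Pplat − PEEP) = 540.0 / (15 − 5) = 540.0/10.0 = 54.0 mL/cmH2O.
τ = R × C = 29.333 × 0.054 L/cmH2O = 1.584 s.
Fraction remaining = e^(−Te/τ) = e^(−1.21/1.584) = 0.4659.
Trapped volume = 540.0 × 0.4659 = 251.59 mL.

252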